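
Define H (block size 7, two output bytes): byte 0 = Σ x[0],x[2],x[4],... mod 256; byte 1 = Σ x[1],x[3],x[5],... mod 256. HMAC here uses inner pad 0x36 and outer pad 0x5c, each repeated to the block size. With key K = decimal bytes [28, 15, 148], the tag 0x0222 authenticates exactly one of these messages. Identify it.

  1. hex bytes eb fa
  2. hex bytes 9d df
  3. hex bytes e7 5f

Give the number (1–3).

Key decimal bytes [28, 15, 148] = 1c 0f 94 is 3 bytes ≤ B = 7; zero-pad to 7 bytes: K' = 1c 0f 94 00 00 00 00.
K' ⊕ ipad = 2a 39 a2 36 36 36 36; K' ⊕ opad = 40 53 c8 5c 5c 5c 5c.
m1: inner = H(2a 39 a2 36 36 36 36 eb fa) = 32 90; tag = H(40 53 c8 5c 5c 5c 5c 32 90) = 503d
m2: inner = H(2a 39 a2 36 36 36 36 9d df) = 17 42; tag = H(40 53 c8 5c 5c 5c 5c 17 42) = 0222 ← matches
m3: inner = H(2a 39 a2 36 36 36 36 e7 5f) = 97 8c; tag = H(40 53 c8 5c 5c 5c 5c 97 8c) = 4ca2

2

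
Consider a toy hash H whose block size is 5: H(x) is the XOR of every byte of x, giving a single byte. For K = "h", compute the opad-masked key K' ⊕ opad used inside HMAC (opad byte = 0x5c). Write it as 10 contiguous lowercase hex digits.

Key "h" = 68 is 1 byte ≤ B = 5; zero-pad to 5 bytes: K' = 68 00 00 00 00.
XOR each byte with 0x5c: 68⊕5c=34, 00⊕5c=5c, 00⊕5c=5c, 00⊕5c=5c, 00⊕5c=5c.

345c5c5c5c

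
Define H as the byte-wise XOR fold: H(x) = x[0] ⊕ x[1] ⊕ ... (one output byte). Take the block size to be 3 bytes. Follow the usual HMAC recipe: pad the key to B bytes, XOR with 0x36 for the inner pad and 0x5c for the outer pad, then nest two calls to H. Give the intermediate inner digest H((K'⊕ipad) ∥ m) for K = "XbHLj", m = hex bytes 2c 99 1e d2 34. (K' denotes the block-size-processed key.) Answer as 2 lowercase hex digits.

2f

Key "XbHLj" = 58 62 48 4c 6a is 5 bytes > B = 3, so hash it first: H(key) = 54, then zero-pad to 3 bytes: K' = 54 00 00.
K' ⊕ ipad = 62 36 36.
Inner input = 62 36 36 ∥ 2c 99 1e d2 34.
Inner hash: XOR 62⊕36⊕36⊕2c⊕99⊕1e⊕d2⊕34 = 2f.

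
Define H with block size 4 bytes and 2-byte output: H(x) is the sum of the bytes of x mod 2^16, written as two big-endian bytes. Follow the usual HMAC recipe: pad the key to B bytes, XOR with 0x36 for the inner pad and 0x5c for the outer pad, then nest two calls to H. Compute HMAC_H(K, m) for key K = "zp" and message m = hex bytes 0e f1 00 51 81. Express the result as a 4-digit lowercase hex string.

01db

Key "zp" = 7a 70 is 2 bytes ≤ B = 4; zero-pad to 4 bytes: K' = 7a 70 00 00.
K' ⊕ ipad = 4c 46 36 36.  K' ⊕ opad = 26 2c 5c 5c.
Inner input = (K'⊕ipad) ∥ m = 4c 46 36 36 ∥ 0e f1 00 51 81.
Inner hash: sum = 76+70+54+54+14+241+0+81+129 = 719 → 02 cf.
Outer input = (K'⊕opad) ∥ inner = 26 2c 5c 5c ∥ 02 cf.
Outer hash (tag): sum = 38+44+92+92+2+207 = 475 → 01 db.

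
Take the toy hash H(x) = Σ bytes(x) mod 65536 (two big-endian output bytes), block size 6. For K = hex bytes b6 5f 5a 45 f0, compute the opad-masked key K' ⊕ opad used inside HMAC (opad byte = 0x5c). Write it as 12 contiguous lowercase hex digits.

Key hex bytes b6 5f 5a 45 f0 is 5 bytes ≤ B = 6; zero-pad to 6 bytes: K' = b6 5f 5a 45 f0 00.
XOR each byte with 0x5c: b6⊕5c=ea, 5f⊕5c=03, 5a⊕5c=06, 45⊕5c=19, f0⊕5c=ac, 00⊕5c=5c.

ea030619ac5c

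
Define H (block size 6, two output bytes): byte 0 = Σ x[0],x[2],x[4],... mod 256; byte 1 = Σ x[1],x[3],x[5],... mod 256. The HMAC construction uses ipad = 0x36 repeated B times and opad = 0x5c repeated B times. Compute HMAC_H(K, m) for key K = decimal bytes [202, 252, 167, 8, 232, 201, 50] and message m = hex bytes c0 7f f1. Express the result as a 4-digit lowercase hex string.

692f

Key decimal bytes [202, 252, 167, 8, 232, 201, 50] = ca fc a7 08 e8 c9 32 is 7 bytes > B = 6, so hash it first: H(key) = 8b cd, then zero-pad to 6 bytes: K' = 8b cd 00 00 00 00.
K' ⊕ ipad = bd fb 36 36 36 36.  K' ⊕ opad = d7 91 5c 5c 5c 5c.
Inner input = (K'⊕ipad) ∥ m = bd fb 36 36 36 36 ∥ c0 7f f1.
Inner hash: even-index sum = 730 mod 256 = 218; odd-index sum = 486 mod 256 = 230 → da e6.
Outer input = (K'⊕opad) ∥ inner = d7 91 5c 5c 5c 5c ∥ da e6.
Outer hash (tag): even-index sum = 617 mod 256 = 105; odd-index sum = 559 mod 256 = 47 → 69 2f.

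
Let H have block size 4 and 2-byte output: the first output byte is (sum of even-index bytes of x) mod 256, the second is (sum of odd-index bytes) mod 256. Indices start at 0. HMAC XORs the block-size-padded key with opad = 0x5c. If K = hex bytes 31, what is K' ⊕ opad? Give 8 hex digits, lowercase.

Key hex bytes 31 is 1 byte ≤ B = 4; zero-pad to 4 bytes: K' = 31 00 00 00.
XOR each byte with 0x5c: 31⊕5c=6d, 00⊕5c=5c, 00⊕5c=5c, 00⊕5c=5c.

6d5c5c5c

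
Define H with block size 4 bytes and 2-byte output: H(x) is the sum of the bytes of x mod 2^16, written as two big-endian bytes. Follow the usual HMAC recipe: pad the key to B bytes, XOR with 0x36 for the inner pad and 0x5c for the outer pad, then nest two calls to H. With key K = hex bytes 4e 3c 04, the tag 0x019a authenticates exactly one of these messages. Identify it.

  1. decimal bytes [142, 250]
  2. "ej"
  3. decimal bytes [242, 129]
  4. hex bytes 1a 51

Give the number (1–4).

1

Key hex bytes 4e 3c 04 is 3 bytes ≤ B = 4; zero-pad to 4 bytes: K' = 4e 3c 04 00.
K' ⊕ ipad = 78 0a 32 36; K' ⊕ opad = 12 60 58 5c.
m1: inner = H(78 0a 32 36 8e fa) = 02 72; tag = H(12 60 58 5c 02 72) = 019a ← matches
m2: inner = H(78 0a 32 36 65 6a) = 01 b9; tag = H(12 60 58 5c 01 b9) = 01e0
m3: inner = H(78 0a 32 36 f2 81) = 02 5d; tag = H(12 60 58 5c 02 5d) = 0185
m4: inner = H(78 0a 32 36 1a 51) = 01 55; tag = H(12 60 58 5c 01 55) = 017c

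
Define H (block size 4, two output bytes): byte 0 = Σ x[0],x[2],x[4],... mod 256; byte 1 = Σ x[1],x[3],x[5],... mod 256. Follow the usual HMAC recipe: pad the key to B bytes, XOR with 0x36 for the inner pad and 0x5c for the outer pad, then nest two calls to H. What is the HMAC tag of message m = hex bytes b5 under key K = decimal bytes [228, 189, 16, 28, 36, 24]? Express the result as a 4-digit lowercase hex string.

b906

Key decimal bytes [228, 189, 16, 28, 36, 24] = e4 bd 10 1c 24 18 is 6 bytes > B = 4, so hash it first: H(key) = 18 f1, then zero-pad to 4 bytes: K' = 18 f1 00 00.
K' ⊕ ipad = 2e c7 36 36.  K' ⊕ opad = 44 ad 5c 5c.
Inner input = (K'⊕ipad) ∥ m = 2e c7 36 36 ∥ b5.
Inner hash: even-index sum = 281 mod 256 = 25; odd-index sum = 253 mod 256 = 253 → 19 fd.
Outer input = (K'⊕opad) ∥ inner = 44 ad 5c 5c ∥ 19 fd.
Outer hash (tag): even-index sum = 185 mod 256 = 185; odd-index sum = 518 mod 256 = 6 → b9 06.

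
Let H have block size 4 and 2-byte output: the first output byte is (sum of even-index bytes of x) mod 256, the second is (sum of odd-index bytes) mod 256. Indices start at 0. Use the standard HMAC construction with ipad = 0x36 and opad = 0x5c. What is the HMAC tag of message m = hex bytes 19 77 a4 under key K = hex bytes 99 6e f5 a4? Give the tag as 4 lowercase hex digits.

Key hex bytes 99 6e f5 a4 is exactly B = 4 bytes: K' = 99 6e f5 a4.
K' ⊕ ipad = af 58 c3 92.  K' ⊕ opad = c5 32 a9 f8.
Inner input = (K'⊕ipad) ∥ m = af 58 c3 92 ∥ 19 77 a4.
Inner hash: even-index sum = 559 mod 256 = 47; odd-index sum = 353 mod 256 = 97 → 2f 61.
Outer input = (K'⊕opad) ∥ inner = c5 32 a9 f8 ∥ 2f 61.
Outer hash (tag): even-index sum = 413 mod 256 = 157; odd-index sum = 395 mod 256 = 139 → 9d 8b.

9d8b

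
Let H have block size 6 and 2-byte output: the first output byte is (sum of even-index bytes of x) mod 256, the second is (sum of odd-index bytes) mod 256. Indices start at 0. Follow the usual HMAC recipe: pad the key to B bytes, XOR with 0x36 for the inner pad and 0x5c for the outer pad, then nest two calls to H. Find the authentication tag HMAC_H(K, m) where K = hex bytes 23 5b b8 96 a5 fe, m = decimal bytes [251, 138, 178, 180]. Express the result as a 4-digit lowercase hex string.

Key hex bytes 23 5b b8 96 a5 fe is exactly B = 6 bytes: K' = 23 5b b8 96 a5 fe.
K' ⊕ ipad = 15 6d 8e a0 93 c8.  K' ⊕ opad = 7f 07 e4 ca f9 a2.
Inner input = (K'⊕ipad) ∥ m = 15 6d 8e a0 93 c8 ∥ fb 8a b2 b4.
Inner hash: even-index sum = 739 mod 256 = 227; odd-index sum = 787 mod 256 = 19 → e3 13.
Outer input = (K'⊕opad) ∥ inner = 7f 07 e4 ca f9 a2 ∥ e3 13.
Outer hash (tag): even-index sum = 831 mod 256 = 63; odd-index sum = 390 mod 256 = 134 → 3f 86.

3f86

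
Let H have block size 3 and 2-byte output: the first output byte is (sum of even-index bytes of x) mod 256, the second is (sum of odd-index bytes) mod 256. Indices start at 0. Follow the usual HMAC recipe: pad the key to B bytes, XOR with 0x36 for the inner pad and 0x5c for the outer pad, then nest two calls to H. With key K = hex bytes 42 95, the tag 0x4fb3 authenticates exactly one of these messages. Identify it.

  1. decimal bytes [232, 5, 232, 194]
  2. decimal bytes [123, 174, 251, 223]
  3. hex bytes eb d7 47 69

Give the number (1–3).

3

Key hex bytes 42 95 is 2 bytes ≤ B = 3; zero-pad to 3 bytes: K' = 42 95 00.
K' ⊕ ipad = 74 a3 36; K' ⊕ opad = 1e c9 5c.
m1: inner = H(74 a3 36 e8 05 e8 c2) = 71 73; tag = H(1e c9 5c 71 73) = ed3a
m2: inner = H(74 a3 36 7b ae fb df) = 37 19; tag = H(1e c9 5c 37 19) = 9300
m3: inner = H(74 a3 36 eb d7 47 69) = ea d5; tag = H(1e c9 5c ea d5) = 4fb3 ← matches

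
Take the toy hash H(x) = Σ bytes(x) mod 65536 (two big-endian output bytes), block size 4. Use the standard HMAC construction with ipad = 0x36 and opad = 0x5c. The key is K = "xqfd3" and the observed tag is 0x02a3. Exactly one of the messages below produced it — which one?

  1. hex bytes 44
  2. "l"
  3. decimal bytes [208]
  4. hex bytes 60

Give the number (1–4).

4

Key "xqfd3" = 78 71 66 64 33 is 5 bytes > B = 4, so hash it first: H(key) = 01 e6, then zero-pad to 4 bytes: K' = 01 e6 00 00.
K' ⊕ ipad = 37 d0 36 36; K' ⊕ opad = 5d ba 5c 5c.
m1: inner = H(37 d0 36 36 44) = 01 b7; tag = H(5d ba 5c 5c 01 b7) = 0287
m2: inner = H(37 d0 36 36 6c) = 01 df; tag = H(5d ba 5c 5c 01 df) = 02af
m3: inner = H(37 d0 36 36 d0) = 02 43; tag = H(5d ba 5c 5c 02 43) = 0214
m4: inner = H(37 d0 36 36 60) = 01 d3; tag = H(5d ba 5c 5c 01 d3) = 02a3 ← matches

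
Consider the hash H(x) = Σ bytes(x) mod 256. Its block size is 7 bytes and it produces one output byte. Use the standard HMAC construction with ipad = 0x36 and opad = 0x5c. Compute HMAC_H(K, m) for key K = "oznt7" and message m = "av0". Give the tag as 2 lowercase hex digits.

Key "oznt7" = 6f 7a 6e 74 37 is 5 bytes ≤ B = 7; zero-pad to 7 bytes: K' = 6f 7a 6e 74 37 00 00.
K' ⊕ ipad = 59 4c 58 42 01 36 36.  K' ⊕ opad = 33 26 32 28 6b 5c 5c.
Inner input = (K'⊕ipad) ∥ m = 59 4c 58 42 01 36 36 ∥ 61 76 30.
Inner hash: sum = 89+76+88+66+1+54+54+97+118+48 = 691; mod 256 = 179 → b3.
Outer input = (K'⊕opad) ∥ inner = 33 26 32 28 6b 5c 5c ∥ b3.
Outer hash (tag): sum = 51+38+50+40+107+92+92+179 = 649; mod 256 = 137 → 89.

89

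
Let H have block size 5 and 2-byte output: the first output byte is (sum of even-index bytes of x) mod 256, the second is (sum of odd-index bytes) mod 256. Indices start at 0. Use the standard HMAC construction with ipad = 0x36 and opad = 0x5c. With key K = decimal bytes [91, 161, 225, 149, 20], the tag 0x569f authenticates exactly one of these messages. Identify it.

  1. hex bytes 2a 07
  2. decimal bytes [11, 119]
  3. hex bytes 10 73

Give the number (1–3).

3

Key decimal bytes [91, 161, 225, 149, 20] = 5b a1 e1 95 14 is exactly B = 5 bytes: K' = 5b a1 e1 95 14.
K' ⊕ ipad = 6d 97 d7 a3 22; K' ⊕ opad = 07 fd bd c9 48.
m1: inner = H(6d 97 d7 a3 22 2a 07) = 6d 64; tag = H(07 fd bd c9 48 6d 64) = 7033
m2: inner = H(6d 97 d7 a3 22 0b 77) = dd 45; tag = H(07 fd bd c9 48 dd 45) = 51a3
m3: inner = H(6d 97 d7 a3 22 10 73) = d9 4a; tag = H(07 fd bd c9 48 d9 4a) = 569f ← matches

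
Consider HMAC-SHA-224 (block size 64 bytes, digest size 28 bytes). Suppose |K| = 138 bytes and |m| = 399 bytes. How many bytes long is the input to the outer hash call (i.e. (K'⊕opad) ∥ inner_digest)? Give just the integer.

Key is 138 > 64 bytes, so it is hashed to 28 bytes then zero-padded to 64: |K'| = 64.
Outer input = (K'⊕opad) ∥ H(inner) → 64 + 28 = 92 bytes.

92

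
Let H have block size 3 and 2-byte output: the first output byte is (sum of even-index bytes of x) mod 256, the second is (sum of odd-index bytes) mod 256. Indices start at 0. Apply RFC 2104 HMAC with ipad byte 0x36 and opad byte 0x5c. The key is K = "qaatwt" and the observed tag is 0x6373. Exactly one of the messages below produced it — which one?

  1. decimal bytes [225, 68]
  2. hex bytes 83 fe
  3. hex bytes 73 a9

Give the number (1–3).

3

Key "qaatwt" = 71 61 61 74 77 74 is 6 bytes > B = 3, so hash it first: H(key) = 49 49, then zero-pad to 3 bytes: K' = 49 49 00.
K' ⊕ ipad = 7f 7f 36; K' ⊕ opad = 15 15 5c.
m1: inner = H(7f 7f 36 e1 44) = f9 60; tag = H(15 15 5c f9 60) = d10e
m2: inner = H(7f 7f 36 83 fe) = b3 02; tag = H(15 15 5c b3 02) = 73c8
m3: inner = H(7f 7f 36 73 a9) = 5e f2; tag = H(15 15 5c 5e f2) = 6373 ← matches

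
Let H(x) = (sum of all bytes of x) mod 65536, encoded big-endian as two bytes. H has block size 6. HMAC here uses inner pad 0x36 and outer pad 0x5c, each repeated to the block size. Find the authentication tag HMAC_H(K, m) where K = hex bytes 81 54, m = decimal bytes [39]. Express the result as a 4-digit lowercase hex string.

026f

Key hex bytes 81 54 is 2 bytes ≤ B = 6; zero-pad to 6 bytes: K' = 81 54 00 00 00 00.
K' ⊕ ipad = b7 62 36 36 36 36.  K' ⊕ opad = dd 08 5c 5c 5c 5c.
Inner input = (K'⊕ipad) ∥ m = b7 62 36 36 36 36 ∥ 27.
Inner hash: sum = 183+98+54+54+54+54+39 = 536 → 02 18.
Outer input = (K'⊕opad) ∥ inner = dd 08 5c 5c 5c 5c ∥ 02 18.
Outer hash (tag): sum = 221+8+92+92+92+92+2+24 = 623 → 02 6f.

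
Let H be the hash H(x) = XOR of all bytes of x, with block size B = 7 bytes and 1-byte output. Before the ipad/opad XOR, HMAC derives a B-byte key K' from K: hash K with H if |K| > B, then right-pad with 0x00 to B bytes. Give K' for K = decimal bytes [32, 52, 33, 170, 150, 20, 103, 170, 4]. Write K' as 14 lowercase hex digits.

|K| = 9 > B = 7, so first hash the key.
H(K): XOR 20⊕34⊕21⊕aa⊕96⊕14⊕67⊕aa⊕04 = d4.
Zero-pad H(K) = d4 to 7 bytes: K' = d4 00 00 00 00 00 00.

d4000000000000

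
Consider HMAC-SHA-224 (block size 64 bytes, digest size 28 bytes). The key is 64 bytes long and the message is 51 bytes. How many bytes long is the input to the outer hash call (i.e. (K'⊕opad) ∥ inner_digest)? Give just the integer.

Key is 64 ≤ 64 bytes, zero-padded: |K'| = 64.
Outer input = (K'⊕opad) ∥ H(inner) → 64 + 28 = 92 bytes.

92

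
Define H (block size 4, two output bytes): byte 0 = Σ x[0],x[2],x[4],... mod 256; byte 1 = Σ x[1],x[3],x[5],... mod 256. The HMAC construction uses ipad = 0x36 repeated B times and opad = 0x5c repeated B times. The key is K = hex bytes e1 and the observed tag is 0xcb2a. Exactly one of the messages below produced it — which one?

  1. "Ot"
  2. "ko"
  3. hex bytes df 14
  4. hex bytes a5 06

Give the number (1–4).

Key hex bytes e1 is 1 byte ≤ B = 4; zero-pad to 4 bytes: K' = e1 00 00 00.
K' ⊕ ipad = d7 36 36 36; K' ⊕ opad = bd 5c 5c 5c.
m1: inner = H(d7 36 36 36 4f 74) = 5c e0; tag = H(bd 5c 5c 5c 5c e0) = 7598
m2: inner = H(d7 36 36 36 6b 6f) = 78 db; tag = H(bd 5c 5c 5c 78 db) = 9193
m3: inner = H(d7 36 36 36 df 14) = ec 80; tag = H(bd 5c 5c 5c ec 80) = 0538
m4: inner = H(d7 36 36 36 a5 06) = b2 72; tag = H(bd 5c 5c 5c b2 72) = cb2a ← matches

4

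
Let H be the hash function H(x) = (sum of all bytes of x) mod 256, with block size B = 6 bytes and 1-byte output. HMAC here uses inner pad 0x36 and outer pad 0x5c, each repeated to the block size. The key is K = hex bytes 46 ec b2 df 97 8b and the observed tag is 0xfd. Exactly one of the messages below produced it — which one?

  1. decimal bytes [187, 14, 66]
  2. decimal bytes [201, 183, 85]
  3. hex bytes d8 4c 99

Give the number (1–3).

Key hex bytes 46 ec b2 df 97 8b is exactly B = 6 bytes: K' = 46 ec b2 df 97 8b.
K' ⊕ ipad = 70 da 84 e9 a1 bd; K' ⊕ opad = 1a b0 ee 83 cb d7.
m1: inner = H(70 da 84 e9 a1 bd bb 0e 42) = 20; tag = H(1a b0 ee 83 cb d7 20) = fd ← matches
m2: inner = H(70 da 84 e9 a1 bd c9 b7 55) = ea; tag = H(1a b0 ee 83 cb d7 ea) = c7
m3: inner = H(70 da 84 e9 a1 bd d8 4c 99) = d2; tag = H(1a b0 ee 83 cb d7 d2) = af

1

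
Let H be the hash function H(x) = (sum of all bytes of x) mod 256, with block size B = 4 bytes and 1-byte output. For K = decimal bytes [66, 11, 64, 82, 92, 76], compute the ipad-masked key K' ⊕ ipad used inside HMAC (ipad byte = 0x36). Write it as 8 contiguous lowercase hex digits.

Key decimal bytes [66, 11, 64, 82, 92, 76] = 42 0b 40 52 5c 4c is 6 bytes > B = 4, so hash it first: H(key) = 87, then zero-pad to 4 bytes: K' = 87 00 00 00.
XOR each byte with 0x36: 87⊕36=b1, 00⊕36=36, 00⊕36=36, 00⊕36=36.

b1363636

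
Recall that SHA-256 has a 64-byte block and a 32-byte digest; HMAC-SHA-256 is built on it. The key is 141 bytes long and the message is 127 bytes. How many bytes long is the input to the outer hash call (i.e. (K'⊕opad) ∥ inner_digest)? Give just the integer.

96

Key is 141 > 64 bytes, so it is hashed to 32 bytes then zero-padded to 64: |K'| = 64.
Outer input = (K'⊕opad) ∥ H(inner) → 64 + 32 = 96 bytes.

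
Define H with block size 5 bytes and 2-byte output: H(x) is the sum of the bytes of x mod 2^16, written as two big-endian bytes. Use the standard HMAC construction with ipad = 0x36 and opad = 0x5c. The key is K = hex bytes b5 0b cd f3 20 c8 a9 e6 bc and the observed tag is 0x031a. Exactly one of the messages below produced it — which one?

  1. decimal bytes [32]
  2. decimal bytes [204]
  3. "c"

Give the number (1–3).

3

Key hex bytes b5 0b cd f3 20 c8 a9 e6 bc is 9 bytes > B = 5, so hash it first: H(key) = 05 b3, then zero-pad to 5 bytes: K' = 05 b3 00 00 00.
K' ⊕ ipad = 33 85 36 36 36; K' ⊕ opad = 59 ef 5c 5c 5c.
m1: inner = H(33 85 36 36 36 20) = 01 7a; tag = H(59 ef 5c 5c 5c 01 7a) = 02d7
m2: inner = H(33 85 36 36 36 cc) = 02 26; tag = H(59 ef 5c 5c 5c 02 26) = 0284
m3: inner = H(33 85 36 36 36 63) = 01 bd; tag = H(59 ef 5c 5c 5c 01 bd) = 031a ← matches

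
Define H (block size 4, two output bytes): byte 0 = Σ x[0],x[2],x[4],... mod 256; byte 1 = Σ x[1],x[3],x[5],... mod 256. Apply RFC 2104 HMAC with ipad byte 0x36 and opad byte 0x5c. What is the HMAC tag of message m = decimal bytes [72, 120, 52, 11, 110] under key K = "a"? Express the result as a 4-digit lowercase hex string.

10a7

Key "a" = 61 is 1 byte ≤ B = 4; zero-pad to 4 bytes: K' = 61 00 00 00.
K' ⊕ ipad = 57 36 36 36.  K' ⊕ opad = 3d 5c 5c 5c.
Inner input = (K'⊕ipad) ∥ m = 57 36 36 36 ∥ 48 78 34 0b 6e.
Inner hash: even-index sum = 375 mod 256 = 119; odd-index sum = 239 mod 256 = 239 → 77 ef.
Outer input = (K'⊕opad) ∥ inner = 3d 5c 5c 5c ∥ 77 ef.
Outer hash (tag): even-index sum = 272 mod 256 = 16; odd-index sum = 423 mod 256 = 167 → 10 a7.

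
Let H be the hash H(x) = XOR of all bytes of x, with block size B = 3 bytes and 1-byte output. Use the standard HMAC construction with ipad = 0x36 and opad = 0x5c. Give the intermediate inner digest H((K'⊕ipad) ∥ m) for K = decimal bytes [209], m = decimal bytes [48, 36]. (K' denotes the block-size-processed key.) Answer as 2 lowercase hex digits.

Key decimal bytes [209] = d1 is 1 byte ≤ B = 3; zero-pad to 3 bytes: K' = d1 00 00.
K' ⊕ ipad = e7 36 36.
Inner input = e7 36 36 ∥ 30 24.
Inner hash: XOR e7⊕36⊕36⊕30⊕24 = f3.

f3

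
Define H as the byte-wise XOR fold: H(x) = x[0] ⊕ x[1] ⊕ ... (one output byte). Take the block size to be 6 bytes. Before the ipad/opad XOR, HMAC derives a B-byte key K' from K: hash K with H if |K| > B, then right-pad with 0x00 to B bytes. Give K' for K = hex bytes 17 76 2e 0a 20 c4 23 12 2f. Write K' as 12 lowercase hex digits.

|K| = 9 > B = 6, so first hash the key.
H(K): XOR 17⊕76⊕2e⊕0a⊕20⊕c4⊕23⊕12⊕2f = bf.
Zero-pad H(K) = bf to 6 bytes: K' = bf 00 00 00 00 00.

bf0000000000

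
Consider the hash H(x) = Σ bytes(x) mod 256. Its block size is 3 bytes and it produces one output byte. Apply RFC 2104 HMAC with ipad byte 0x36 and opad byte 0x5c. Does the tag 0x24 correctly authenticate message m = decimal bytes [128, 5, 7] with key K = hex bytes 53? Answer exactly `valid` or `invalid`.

valid

Key hex bytes 53 is 1 byte ≤ B = 3; zero-pad to 3 bytes: K' = 53 00 00.
K' ⊕ ipad = 65 36 36; K' ⊕ opad = 0f 5c 5c.
Inner hash: sum = 101+54+54+128+5+7 = 349; mod 256 = 93 → 5d.
Outer hash (recomputed tag): sum = 15+92+92+93 = 292; mod 256 = 36 → 24.
Recomputed tag = 24; claimed = 24 → match.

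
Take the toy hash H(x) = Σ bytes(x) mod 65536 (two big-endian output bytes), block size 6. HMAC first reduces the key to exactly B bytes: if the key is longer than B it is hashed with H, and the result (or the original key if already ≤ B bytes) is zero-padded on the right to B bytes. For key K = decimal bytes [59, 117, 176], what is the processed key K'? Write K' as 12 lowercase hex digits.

3b75b0000000

Key decimal bytes [59, 117, 176] = 3b 75 b0 is 3 bytes ≤ B = 6; zero-pad to 6 bytes: K' = 3b 75 b0 00 00 00.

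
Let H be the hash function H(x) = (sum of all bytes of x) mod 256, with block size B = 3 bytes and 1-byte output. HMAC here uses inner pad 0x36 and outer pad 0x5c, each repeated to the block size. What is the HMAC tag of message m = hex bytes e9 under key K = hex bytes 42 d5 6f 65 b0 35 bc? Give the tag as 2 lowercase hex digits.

Key hex bytes 42 d5 6f 65 b0 35 bc is 7 bytes > B = 3, so hash it first: H(key) = 8c, then zero-pad to 3 bytes: K' = 8c 00 00.
K' ⊕ ipad = ba 36 36.  K' ⊕ opad = d0 5c 5c.
Inner input = (K'⊕ipad) ∥ m = ba 36 36 ∥ e9.
Inner hash: sum = 186+54+54+233 = 527; mod 256 = 15 → 0f.
Outer input = (K'⊕opad) ∥ inner = d0 5c 5c ∥ 0f.
Outer hash (tag): sum = 208+92+92+15 = 407; mod 256 = 151 → 97.

97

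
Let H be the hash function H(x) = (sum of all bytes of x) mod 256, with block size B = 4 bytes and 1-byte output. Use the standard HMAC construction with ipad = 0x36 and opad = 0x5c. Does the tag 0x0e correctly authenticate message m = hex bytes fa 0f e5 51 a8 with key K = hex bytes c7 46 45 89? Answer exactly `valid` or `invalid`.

Key hex bytes c7 46 45 89 is exactly B = 4 bytes: K' = c7 46 45 89.
K' ⊕ ipad = f1 70 73 bf; K' ⊕ opad = 9b 1a 19 d5.
Inner hash: sum = 241+112+115+191+250+15+229+81+168 = 1402; mod 256 = 122 → 7a.
Outer hash (recomputed tag): sum = 155+26+25+213+122 = 541; mod 256 = 29 → 1d.
Recomputed tag = 1d; claimed = 0e → mismatch.

invalid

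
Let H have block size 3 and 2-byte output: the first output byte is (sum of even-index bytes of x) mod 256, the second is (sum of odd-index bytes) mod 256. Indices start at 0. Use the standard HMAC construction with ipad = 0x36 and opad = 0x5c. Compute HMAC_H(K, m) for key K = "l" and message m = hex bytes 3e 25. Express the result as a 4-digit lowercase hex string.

0011

Key "l" = 6c is 1 byte ≤ B = 3; zero-pad to 3 bytes: K' = 6c 00 00.
K' ⊕ ipad = 5a 36 36.  K' ⊕ opad = 30 5c 5c.
Inner input = (K'⊕ipad) ∥ m = 5a 36 36 ∥ 3e 25.
Inner hash: even-index sum = 181 mod 256 = 181; odd-index sum = 116 mod 256 = 116 → b5 74.
Outer input = (K'⊕opad) ∥ inner = 30 5c 5c ∥ b5 74.
Outer hash (tag): even-index sum = 256 mod 256 = 0; odd-index sum = 273 mod 256 = 17 → 00 11.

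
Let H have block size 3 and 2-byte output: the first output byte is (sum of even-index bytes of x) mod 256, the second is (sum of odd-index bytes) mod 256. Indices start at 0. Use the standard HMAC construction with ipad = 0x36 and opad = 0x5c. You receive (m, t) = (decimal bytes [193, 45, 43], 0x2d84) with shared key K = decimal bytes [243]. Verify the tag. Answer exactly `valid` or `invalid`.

valid

Key decimal bytes [243] = f3 is 1 byte ≤ B = 3; zero-pad to 3 bytes: K' = f3 00 00.
K' ⊕ ipad = c5 36 36; K' ⊕ opad = af 5c 5c.
Inner hash: even-index sum = 296 mod 256 = 40; odd-index sum = 290 mod 256 = 34 → 28 22.
Outer hash (recomputed tag): even-index sum = 301 mod 256 = 45; odd-index sum = 132 mod 256 = 132 → 2d 84.
Recomputed tag = 2d84; claimed = 2d84 → match.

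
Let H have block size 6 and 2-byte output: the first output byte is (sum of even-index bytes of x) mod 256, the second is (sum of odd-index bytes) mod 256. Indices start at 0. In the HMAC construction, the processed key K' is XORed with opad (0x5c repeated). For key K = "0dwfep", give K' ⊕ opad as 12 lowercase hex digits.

6c382b3a392c

Key "0dwfep" = 30 64 77 66 65 70 is exactly B = 6 bytes: K' = 30 64 77 66 65 70.
XOR each byte with 0x5c: 30⊕5c=6c, 64⊕5c=38, 77⊕5c=2b, 66⊕5c=3a, 65⊕5c=39, 70⊕5c=2c.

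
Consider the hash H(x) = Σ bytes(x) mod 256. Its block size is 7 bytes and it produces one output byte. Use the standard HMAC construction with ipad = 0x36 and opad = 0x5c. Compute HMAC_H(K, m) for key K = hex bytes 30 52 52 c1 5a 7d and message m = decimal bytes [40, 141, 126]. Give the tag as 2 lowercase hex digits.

8d

Key hex bytes 30 52 52 c1 5a 7d is 6 bytes ≤ B = 7; zero-pad to 7 bytes: K' = 30 52 52 c1 5a 7d 00.
K' ⊕ ipad = 06 64 64 f7 6c 4b 36.  K' ⊕ opad = 6c 0e 0e 9d 06 21 5c.
Inner input = (K'⊕ipad) ∥ m = 06 64 64 f7 6c 4b 36 ∥ 28 8d 7e.
Inner hash: sum = 6+100+100+247+108+75+54+40+141+126 = 997; mod 256 = 229 → e5.
Outer input = (K'⊕opad) ∥ inner = 6c 0e 0e 9d 06 21 5c ∥ e5.
Outer hash (tag): sum = 108+14+14+157+6+33+92+229 = 653; mod 256 = 141 → 8d.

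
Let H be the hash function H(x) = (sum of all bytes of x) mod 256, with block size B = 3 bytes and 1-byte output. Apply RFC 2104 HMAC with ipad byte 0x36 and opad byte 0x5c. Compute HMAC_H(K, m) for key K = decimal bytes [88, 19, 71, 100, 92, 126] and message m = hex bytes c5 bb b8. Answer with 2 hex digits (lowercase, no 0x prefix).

ce

Key decimal bytes [88, 19, 71, 100, 92, 126] = 58 13 47 64 5c 7e is 6 bytes > B = 3, so hash it first: H(key) = f0, then zero-pad to 3 bytes: K' = f0 00 00.
K' ⊕ ipad = c6 36 36.  K' ⊕ opad = ac 5c 5c.
Inner input = (K'⊕ipad) ∥ m = c6 36 36 ∥ c5 bb b8.
Inner hash: sum = 198+54+54+197+187+184 = 874; mod 256 = 106 → 6a.
Outer input = (K'⊕opad) ∥ inner = ac 5c 5c ∥ 6a.
Outer hash (tag): sum = 172+92+92+106 = 462; mod 256 = 206 → ce.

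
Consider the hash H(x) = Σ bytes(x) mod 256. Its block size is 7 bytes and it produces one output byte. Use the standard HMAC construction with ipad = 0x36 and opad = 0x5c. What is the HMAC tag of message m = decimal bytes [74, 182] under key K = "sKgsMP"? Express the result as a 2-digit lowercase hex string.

Key "sKgsMP" = 73 4b 67 73 4d 50 is 6 bytes ≤ B = 7; zero-pad to 7 bytes: K' = 73 4b 67 73 4d 50 00.
K' ⊕ ipad = 45 7d 51 45 7b 66 36.  K' ⊕ opad = 2f 17 3b 2f 11 0c 5c.
Inner input = (K'⊕ipad) ∥ m = 45 7d 51 45 7b 66 36 ∥ 4a b6.
Inner hash: sum = 69+125+81+69+123+102+54+74+182 = 879; mod 256 = 111 → 6f.
Outer input = (K'⊕opad) ∥ inner = 2f 17 3b 2f 11 0c 5c ∥ 6f.
Outer hash (tag): sum = 47+23+59+47+17+12+92+111 = 408; mod 256 = 152 → 98.

98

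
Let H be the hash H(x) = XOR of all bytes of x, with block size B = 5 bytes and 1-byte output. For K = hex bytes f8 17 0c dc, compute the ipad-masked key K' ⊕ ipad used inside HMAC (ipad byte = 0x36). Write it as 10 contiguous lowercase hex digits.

ce213aea36

Key hex bytes f8 17 0c dc is 4 bytes ≤ B = 5; zero-pad to 5 bytes: K' = f8 17 0c dc 00.
XOR each byte with 0x36: f8⊕36=ce, 17⊕36=21, 0c⊕36=3a, dc⊕36=ea, 00⊕36=36.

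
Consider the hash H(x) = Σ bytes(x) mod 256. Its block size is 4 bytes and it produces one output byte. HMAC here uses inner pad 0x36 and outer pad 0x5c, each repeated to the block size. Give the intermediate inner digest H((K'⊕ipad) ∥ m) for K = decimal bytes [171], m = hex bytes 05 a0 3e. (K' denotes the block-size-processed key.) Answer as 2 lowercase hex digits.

22

Key decimal bytes [171] = ab is 1 byte ≤ B = 4; zero-pad to 4 bytes: K' = ab 00 00 00.
K' ⊕ ipad = 9d 36 36 36.
Inner input = 9d 36 36 36 ∥ 05 a0 3e.
Inner hash: sum = 157+54+54+54+5+160+62 = 546; mod 256 = 34 → 22.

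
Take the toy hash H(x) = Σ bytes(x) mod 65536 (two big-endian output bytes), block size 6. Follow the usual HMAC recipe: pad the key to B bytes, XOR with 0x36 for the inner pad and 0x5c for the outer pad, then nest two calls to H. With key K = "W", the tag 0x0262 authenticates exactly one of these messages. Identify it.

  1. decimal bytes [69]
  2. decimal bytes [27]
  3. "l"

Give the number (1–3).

2

Key "W" = 57 is 1 byte ≤ B = 6; zero-pad to 6 bytes: K' = 57 00 00 00 00 00.
K' ⊕ ipad = 61 36 36 36 36 36; K' ⊕ opad = 0b 5c 5c 5c 5c 5c.
m1: inner = H(61 36 36 36 36 36 45) = 01 b4; tag = H(0b 5c 5c 5c 5c 5c 01 b4) = 028c
m2: inner = H(61 36 36 36 36 36 1b) = 01 8a; tag = H(0b 5c 5c 5c 5c 5c 01 8a) = 0262 ← matches
m3: inner = H(61 36 36 36 36 36 6c) = 01 db; tag = H(0b 5c 5c 5c 5c 5c 01 db) = 02b3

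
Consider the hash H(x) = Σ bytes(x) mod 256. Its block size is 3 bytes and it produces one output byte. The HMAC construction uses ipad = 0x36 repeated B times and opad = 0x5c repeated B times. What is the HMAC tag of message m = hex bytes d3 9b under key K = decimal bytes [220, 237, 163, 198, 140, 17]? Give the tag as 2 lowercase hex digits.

Key decimal bytes [220, 237, 163, 198, 140, 17] = dc ed a3 c6 8c 11 is 6 bytes > B = 3, so hash it first: H(key) = cf, then zero-pad to 3 bytes: K' = cf 00 00.
K' ⊕ ipad = f9 36 36.  K' ⊕ opad = 93 5c 5c.
Inner input = (K'⊕ipad) ∥ m = f9 36 36 ∥ d3 9b.
Inner hash: sum = 249+54+54+211+155 = 723; mod 256 = 211 → d3.
Outer input = (K'⊕opad) ∥ inner = 93 5c 5c ∥ d3.
Outer hash (tag): sum = 147+92+92+211 = 542; mod 256 = 30 → 1e.

1e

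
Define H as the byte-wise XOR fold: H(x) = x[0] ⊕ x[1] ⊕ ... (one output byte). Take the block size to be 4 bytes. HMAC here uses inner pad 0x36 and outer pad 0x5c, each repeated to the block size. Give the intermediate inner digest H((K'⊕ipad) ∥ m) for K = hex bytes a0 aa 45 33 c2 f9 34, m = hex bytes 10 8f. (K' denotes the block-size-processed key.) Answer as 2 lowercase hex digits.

ec

Key hex bytes a0 aa 45 33 c2 f9 34 is 7 bytes > B = 4, so hash it first: H(key) = 73, then zero-pad to 4 bytes: K' = 73 00 00 00.
K' ⊕ ipad = 45 36 36 36.
Inner input = 45 36 36 36 ∥ 10 8f.
Inner hash: XOR 45⊕36⊕36⊕36⊕10⊕8f = ec.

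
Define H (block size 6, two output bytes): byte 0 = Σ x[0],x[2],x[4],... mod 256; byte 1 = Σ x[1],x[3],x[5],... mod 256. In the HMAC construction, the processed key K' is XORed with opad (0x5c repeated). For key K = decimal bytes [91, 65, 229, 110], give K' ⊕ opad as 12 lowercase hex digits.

Key decimal bytes [91, 65, 229, 110] = 5b 41 e5 6e is 4 bytes ≤ B = 6; zero-pad to 6 bytes: K' = 5b 41 e5 6e 00 00.
XOR each byte with 0x5c: 5b⊕5c=07, 41⊕5c=1d, e5⊕5c=b9, 6e⊕5c=32, 00⊕5c=5c, 00⊕5c=5c.

071db9325c5c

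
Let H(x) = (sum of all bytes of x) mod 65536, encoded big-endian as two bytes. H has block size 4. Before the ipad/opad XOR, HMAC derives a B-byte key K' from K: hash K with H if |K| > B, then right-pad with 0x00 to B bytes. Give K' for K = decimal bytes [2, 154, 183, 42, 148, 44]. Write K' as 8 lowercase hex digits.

023d0000

|K| = 6 > B = 4, so first hash the key.
H(K): sum = 2+154+183+42+148+44 = 573 → 02 3d.
Zero-pad H(K) = 02 3d to 4 bytes: K' = 02 3d 00 00.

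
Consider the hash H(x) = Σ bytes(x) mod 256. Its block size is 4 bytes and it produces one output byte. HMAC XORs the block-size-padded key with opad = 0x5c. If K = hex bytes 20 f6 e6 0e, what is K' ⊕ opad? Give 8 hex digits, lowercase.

7caaba52

Key hex bytes 20 f6 e6 0e is exactly B = 4 bytes: K' = 20 f6 e6 0e.
XOR each byte with 0x5c: 20⊕5c=7c, f6⊕5c=aa, e6⊕5c=ba, 0e⊕5c=52.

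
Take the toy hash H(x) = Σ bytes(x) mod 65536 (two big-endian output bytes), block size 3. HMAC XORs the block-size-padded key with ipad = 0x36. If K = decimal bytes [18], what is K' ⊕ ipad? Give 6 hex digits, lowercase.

Key decimal bytes [18] = 12 is 1 byte ≤ B = 3; zero-pad to 3 bytes: K' = 12 00 00.
XOR each byte with 0x36: 12⊕36=24, 00⊕36=36, 00⊕36=36.

243636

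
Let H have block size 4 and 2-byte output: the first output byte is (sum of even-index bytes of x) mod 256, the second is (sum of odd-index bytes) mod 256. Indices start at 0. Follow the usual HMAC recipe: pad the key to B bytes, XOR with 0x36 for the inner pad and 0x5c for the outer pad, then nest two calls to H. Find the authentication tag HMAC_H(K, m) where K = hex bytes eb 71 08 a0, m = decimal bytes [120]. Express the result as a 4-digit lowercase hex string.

9e06

Key hex bytes eb 71 08 a0 is exactly B = 4 bytes: K' = eb 71 08 a0.
K' ⊕ ipad = dd 47 3e 96.  K' ⊕ opad = b7 2d 54 fc.
Inner input = (K'⊕ipad) ∥ m = dd 47 3e 96 ∥ 78.
Inner hash: even-index sum = 403 mod 256 = 147; odd-index sum = 221 mod 256 = 221 → 93 dd.
Outer input = (K'⊕opad) ∥ inner = b7 2d 54 fc ∥ 93 dd.
Outer hash (tag): even-index sum = 414 mod 256 = 158; odd-index sum = 518 mod 256 = 6 → 9e 06.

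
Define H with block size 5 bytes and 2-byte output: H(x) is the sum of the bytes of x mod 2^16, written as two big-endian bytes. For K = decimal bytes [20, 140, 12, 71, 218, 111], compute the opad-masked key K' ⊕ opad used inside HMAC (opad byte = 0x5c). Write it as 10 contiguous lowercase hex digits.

Key decimal bytes [20, 140, 12, 71, 218, 111] = 14 8c 0c 47 da 6f is 6 bytes > B = 5, so hash it first: H(key) = 02 3c, then zero-pad to 5 bytes: K' = 02 3c 00 00 00.
XOR each byte with 0x5c: 02⊕5c=5e, 3c⊕5c=60, 00⊕5c=5c, 00⊕5c=5c, 00⊕5c=5c.

5e605c5c5c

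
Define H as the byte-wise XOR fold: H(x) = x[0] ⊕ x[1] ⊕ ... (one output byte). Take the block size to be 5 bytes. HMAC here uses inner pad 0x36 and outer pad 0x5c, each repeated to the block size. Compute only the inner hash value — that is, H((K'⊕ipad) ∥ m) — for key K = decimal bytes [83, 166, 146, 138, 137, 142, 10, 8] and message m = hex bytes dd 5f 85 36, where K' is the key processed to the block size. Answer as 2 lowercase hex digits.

ef

Key decimal bytes [83, 166, 146, 138, 137, 142, 10, 8] = 53 a6 92 8a 89 8e 0a 08 is 8 bytes > B = 5, so hash it first: H(key) = e8, then zero-pad to 5 bytes: K' = e8 00 00 00 00.
K' ⊕ ipad = de 36 36 36 36.
Inner input = de 36 36 36 36 ∥ dd 5f 85 36.
Inner hash: XOR de⊕36⊕36⊕36⊕36⊕dd⊕5f⊕85⊕36 = ef.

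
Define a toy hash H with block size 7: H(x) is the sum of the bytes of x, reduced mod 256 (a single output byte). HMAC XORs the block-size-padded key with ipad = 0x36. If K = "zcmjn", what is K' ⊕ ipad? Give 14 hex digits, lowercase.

Key "zcmjn" = 7a 63 6d 6a 6e is 5 bytes ≤ B = 7; zero-pad to 7 bytes: K' = 7a 63 6d 6a 6e 00 00.
XOR each byte with 0x36: 7a⊕36=4c, 63⊕36=55, 6d⊕36=5b, 6a⊕36=5c, 6e⊕36=58, 00⊕36=36, 00⊕36=36.

4c555b5c583636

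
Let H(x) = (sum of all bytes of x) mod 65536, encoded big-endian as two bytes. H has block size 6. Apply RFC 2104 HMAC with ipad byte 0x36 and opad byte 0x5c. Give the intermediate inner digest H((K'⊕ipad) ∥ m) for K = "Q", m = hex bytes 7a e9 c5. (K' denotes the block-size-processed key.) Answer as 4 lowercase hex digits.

039d

Key "Q" = 51 is 1 byte ≤ B = 6; zero-pad to 6 bytes: K' = 51 00 00 00 00 00.
K' ⊕ ipad = 67 36 36 36 36 36.
Inner input = 67 36 36 36 36 36 ∥ 7a e9 c5.
Inner hash: sum = 103+54+54+54+54+54+122+233+197 = 925 → 03 9d.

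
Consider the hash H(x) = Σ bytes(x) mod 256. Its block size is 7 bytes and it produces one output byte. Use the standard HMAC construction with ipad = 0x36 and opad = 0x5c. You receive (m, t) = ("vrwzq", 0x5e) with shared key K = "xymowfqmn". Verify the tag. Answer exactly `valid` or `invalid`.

invalid

Key "xymowfqmn" = 78 79 6d 6f 77 66 71 6d 6e is 9 bytes > B = 7, so hash it first: H(key) = f6, then zero-pad to 7 bytes: K' = f6 00 00 00 00 00 00.
K' ⊕ ipad = c0 36 36 36 36 36 36; K' ⊕ opad = aa 5c 5c 5c 5c 5c 5c.
Inner hash: sum = 192+54+54+54+54+54+54+118+114+119+122+113 = 1102; mod 256 = 78 → 4e.
Outer hash (recomputed tag): sum = 170+92+92+92+92+92+92+78 = 800; mod 256 = 32 → 20.
Recomputed tag = 20; claimed = 5e → mismatch.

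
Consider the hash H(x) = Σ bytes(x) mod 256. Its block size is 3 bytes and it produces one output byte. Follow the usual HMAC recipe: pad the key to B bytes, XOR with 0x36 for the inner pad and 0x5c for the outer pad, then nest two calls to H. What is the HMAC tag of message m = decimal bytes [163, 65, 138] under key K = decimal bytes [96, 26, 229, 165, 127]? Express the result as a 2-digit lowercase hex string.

Key decimal bytes [96, 26, 229, 165, 127] = 60 1a e5 a5 7f is 5 bytes > B = 3, so hash it first: H(key) = 83, then zero-pad to 3 bytes: K' = 83 00 00.
K' ⊕ ipad = b5 36 36.  K' ⊕ opad = df 5c 5c.
Inner input = (K'⊕ipad) ∥ m = b5 36 36 ∥ a3 41 8a.
Inner hash: sum = 181+54+54+163+65+138 = 655; mod 256 = 143 → 8f.
Outer input = (K'⊕opad) ∥ inner = df 5c 5c ∥ 8f.
Outer hash (tag): sum = 223+92+92+143 = 550; mod 256 = 38 → 26.

26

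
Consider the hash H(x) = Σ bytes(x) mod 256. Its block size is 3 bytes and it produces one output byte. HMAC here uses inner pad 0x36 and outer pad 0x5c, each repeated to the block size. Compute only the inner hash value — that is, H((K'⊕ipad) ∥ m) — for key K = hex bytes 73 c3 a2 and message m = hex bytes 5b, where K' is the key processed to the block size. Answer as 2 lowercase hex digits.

Key hex bytes 73 c3 a2 is exactly B = 3 bytes: K' = 73 c3 a2.
K' ⊕ ipad = 45 f5 94.
Inner input = 45 f5 94 ∥ 5b.
Inner hash: sum = 69+245+148+91 = 553; mod 256 = 41 → 29.

29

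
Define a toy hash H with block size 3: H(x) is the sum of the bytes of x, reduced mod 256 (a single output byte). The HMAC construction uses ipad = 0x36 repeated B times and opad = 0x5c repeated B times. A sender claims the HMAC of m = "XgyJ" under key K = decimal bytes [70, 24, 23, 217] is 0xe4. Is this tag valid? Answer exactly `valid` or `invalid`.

invalid

Key decimal bytes [70, 24, 23, 217] = 46 18 17 d9 is 4 bytes > B = 3, so hash it first: H(key) = 4e, then zero-pad to 3 bytes: K' = 4e 00 00.
K' ⊕ ipad = 78 36 36; K' ⊕ opad = 12 5c 5c.
Inner hash: sum = 120+54+54+88+103+121+74 = 614; mod 256 = 102 → 66.
Outer hash (recomputed tag): sum = 18+92+92+102 = 304; mod 256 = 48 → 30.
Recomputed tag = 30; claimed = e4 → mismatch.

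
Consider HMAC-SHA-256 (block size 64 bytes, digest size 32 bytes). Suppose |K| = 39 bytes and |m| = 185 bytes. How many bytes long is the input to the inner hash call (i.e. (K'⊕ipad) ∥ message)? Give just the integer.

249

Key is 39 ≤ 64 bytes, zero-padded: |K'| = 64.
Inner input = (K'⊕ipad) ∥ m → 64 + 185 = 249 bytes.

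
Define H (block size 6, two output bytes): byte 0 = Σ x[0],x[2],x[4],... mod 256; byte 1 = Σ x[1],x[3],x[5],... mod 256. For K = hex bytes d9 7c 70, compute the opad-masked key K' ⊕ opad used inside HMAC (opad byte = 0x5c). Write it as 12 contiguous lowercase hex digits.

85202c5c5c5c

Key hex bytes d9 7c 70 is 3 bytes ≤ B = 6; zero-pad to 6 bytes: K' = d9 7c 70 00 00 00.
XOR each byte with 0x5c: d9⊕5c=85, 7c⊕5c=20, 70⊕5c=2c, 00⊕5c=5c, 00⊕5c=5c, 00⊕5c=5c.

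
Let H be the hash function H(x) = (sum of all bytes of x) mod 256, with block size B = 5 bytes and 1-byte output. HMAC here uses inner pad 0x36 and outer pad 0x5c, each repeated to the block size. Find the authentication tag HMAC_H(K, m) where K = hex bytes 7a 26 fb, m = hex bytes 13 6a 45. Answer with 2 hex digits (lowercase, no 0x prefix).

56

Key hex bytes 7a 26 fb is 3 bytes ≤ B = 5; zero-pad to 5 bytes: K' = 7a 26 fb 00 00.
K' ⊕ ipad = 4c 10 cd 36 36.  K' ⊕ opad = 26 7a a7 5c 5c.
Inner input = (K'⊕ipad) ∥ m = 4c 10 cd 36 36 ∥ 13 6a 45.
Inner hash: sum = 76+16+205+54+54+19+106+69 = 599; mod 256 = 87 → 57.
Outer input = (K'⊕opad) ∥ inner = 26 7a a7 5c 5c ∥ 57.
Outer hash (tag): sum = 38+122+167+92+92+87 = 598; mod 256 = 86 → 56.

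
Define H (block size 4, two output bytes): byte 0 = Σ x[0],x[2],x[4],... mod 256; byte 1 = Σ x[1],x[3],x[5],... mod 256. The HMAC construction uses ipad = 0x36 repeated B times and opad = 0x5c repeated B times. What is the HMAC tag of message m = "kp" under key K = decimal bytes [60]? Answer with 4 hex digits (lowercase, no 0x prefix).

Key decimal bytes [60] = 3c is 1 byte ≤ B = 4; zero-pad to 4 bytes: K' = 3c 00 00 00.
K' ⊕ ipad = 0a 36 36 36.  K' ⊕ opad = 60 5c 5c 5c.
Inner input = (K'⊕ipad) ∥ m = 0a 36 36 36 ∥ 6b 70.
Inner hash: even-index sum = 171 mod 256 = 171; odd-index sum = 220 mod 256 = 220 → ab dc.
Outer input = (K'⊕opad) ∥ inner = 60 5c 5c 5c ∥ ab dc.
Outer hash (tag): even-index sum = 359 mod 256 = 103; odd-index sum = 404 mod 256 = 148 → 67 94.

6794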